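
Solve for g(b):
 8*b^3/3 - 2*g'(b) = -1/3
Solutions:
 g(b) = C1 + b^4/3 + b/6


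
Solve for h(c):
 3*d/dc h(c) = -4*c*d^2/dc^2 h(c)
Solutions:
 h(c) = C1 + C2*c^(1/4)


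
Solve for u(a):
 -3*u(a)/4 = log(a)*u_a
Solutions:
 u(a) = C1*exp(-3*li(a)/4)


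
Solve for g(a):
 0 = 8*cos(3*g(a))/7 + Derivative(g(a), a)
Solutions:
 8*a/7 - log(sin(3*g(a)) - 1)/6 + log(sin(3*g(a)) + 1)/6 = C1


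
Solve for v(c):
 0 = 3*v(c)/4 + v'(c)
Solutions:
 v(c) = C1*exp(-3*c/4)


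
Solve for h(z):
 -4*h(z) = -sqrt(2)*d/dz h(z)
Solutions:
 h(z) = C1*exp(2*sqrt(2)*z)


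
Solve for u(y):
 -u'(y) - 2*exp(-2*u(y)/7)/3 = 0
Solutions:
 u(y) = 7*log(-sqrt(C1 - 2*y)) - 7*log(21) + 7*log(42)/2
 u(y) = 7*log(C1 - 2*y)/2 - 7*log(21) + 7*log(42)/2


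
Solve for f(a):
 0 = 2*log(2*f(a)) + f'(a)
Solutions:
 Integral(1/(log(_y) + log(2)), (_y, f(a)))/2 = C1 - a


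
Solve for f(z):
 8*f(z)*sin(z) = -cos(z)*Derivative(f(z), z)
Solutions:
 f(z) = C1*cos(z)^8


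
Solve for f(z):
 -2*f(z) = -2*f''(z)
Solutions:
 f(z) = C1*exp(-z) + C2*exp(z)


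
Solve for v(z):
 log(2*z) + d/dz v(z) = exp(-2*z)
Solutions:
 v(z) = C1 - z*log(z) + z*(1 - log(2)) - exp(-2*z)/2


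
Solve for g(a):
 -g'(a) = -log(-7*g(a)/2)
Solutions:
 -Integral(1/(log(-_y) - log(2) + log(7)), (_y, g(a))) = C1 - a


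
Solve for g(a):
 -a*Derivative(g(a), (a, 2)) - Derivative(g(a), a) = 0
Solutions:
 g(a) = C1 + C2*log(a)


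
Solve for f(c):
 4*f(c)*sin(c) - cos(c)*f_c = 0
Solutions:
 f(c) = C1/cos(c)^4


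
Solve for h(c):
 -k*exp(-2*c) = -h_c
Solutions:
 h(c) = C1 - k*exp(-2*c)/2


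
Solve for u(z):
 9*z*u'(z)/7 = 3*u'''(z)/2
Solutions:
 u(z) = C1 + Integral(C2*airyai(6^(1/3)*7^(2/3)*z/7) + C3*airybi(6^(1/3)*7^(2/3)*z/7), z)


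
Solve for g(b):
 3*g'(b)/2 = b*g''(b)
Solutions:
 g(b) = C1 + C2*b^(5/2)


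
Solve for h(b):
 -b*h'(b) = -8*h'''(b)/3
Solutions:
 h(b) = C1 + Integral(C2*airyai(3^(1/3)*b/2) + C3*airybi(3^(1/3)*b/2), b)


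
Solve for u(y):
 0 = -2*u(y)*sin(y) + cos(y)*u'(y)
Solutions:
 u(y) = C1/cos(y)^2


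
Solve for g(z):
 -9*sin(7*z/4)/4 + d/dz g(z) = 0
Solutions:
 g(z) = C1 - 9*cos(7*z/4)/7


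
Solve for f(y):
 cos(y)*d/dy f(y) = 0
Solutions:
 f(y) = C1


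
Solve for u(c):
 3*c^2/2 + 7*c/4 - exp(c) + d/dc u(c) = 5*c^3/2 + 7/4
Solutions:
 u(c) = C1 + 5*c^4/8 - c^3/2 - 7*c^2/8 + 7*c/4 + exp(c)


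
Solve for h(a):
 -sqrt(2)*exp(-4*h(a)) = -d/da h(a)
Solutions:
 h(a) = log(-I*(C1 + 4*sqrt(2)*a)^(1/4))
 h(a) = log(I*(C1 + 4*sqrt(2)*a)^(1/4))
 h(a) = log(-(C1 + 4*sqrt(2)*a)^(1/4))
 h(a) = log(C1 + 4*sqrt(2)*a)/4


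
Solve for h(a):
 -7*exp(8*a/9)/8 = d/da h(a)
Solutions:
 h(a) = C1 - 63*exp(8*a/9)/64


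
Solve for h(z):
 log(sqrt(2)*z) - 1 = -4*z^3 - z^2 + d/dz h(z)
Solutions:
 h(z) = C1 + z^4 + z^3/3 + z*log(z) - 2*z + z*log(2)/2


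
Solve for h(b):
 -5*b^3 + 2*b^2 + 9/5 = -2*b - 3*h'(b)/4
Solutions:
 h(b) = C1 + 5*b^4/3 - 8*b^3/9 - 4*b^2/3 - 12*b/5


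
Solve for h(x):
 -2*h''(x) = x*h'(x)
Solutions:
 h(x) = C1 + C2*erf(x/2)


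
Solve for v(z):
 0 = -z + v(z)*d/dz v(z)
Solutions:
 v(z) = -sqrt(C1 + z^2)
 v(z) = sqrt(C1 + z^2)


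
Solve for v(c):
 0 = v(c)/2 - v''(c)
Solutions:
 v(c) = C1*exp(-sqrt(2)*c/2) + C2*exp(sqrt(2)*c/2)


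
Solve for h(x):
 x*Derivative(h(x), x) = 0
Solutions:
 h(x) = C1


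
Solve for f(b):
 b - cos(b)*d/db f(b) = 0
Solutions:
 f(b) = C1 + Integral(b/cos(b), b)


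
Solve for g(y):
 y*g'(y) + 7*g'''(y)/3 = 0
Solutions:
 g(y) = C1 + Integral(C2*airyai(-3^(1/3)*7^(2/3)*y/7) + C3*airybi(-3^(1/3)*7^(2/3)*y/7), y)


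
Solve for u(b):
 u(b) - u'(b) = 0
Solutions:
 u(b) = C1*exp(b)


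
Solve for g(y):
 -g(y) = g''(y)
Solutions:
 g(y) = C1*sin(y) + C2*cos(y)


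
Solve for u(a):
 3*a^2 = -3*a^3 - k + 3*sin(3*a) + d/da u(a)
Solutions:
 u(a) = C1 + 3*a^4/4 + a^3 + a*k + cos(3*a)


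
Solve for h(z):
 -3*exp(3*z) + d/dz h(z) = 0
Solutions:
 h(z) = C1 + exp(3*z)


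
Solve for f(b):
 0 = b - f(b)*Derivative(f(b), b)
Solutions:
 f(b) = -sqrt(C1 + b^2)
 f(b) = sqrt(C1 + b^2)


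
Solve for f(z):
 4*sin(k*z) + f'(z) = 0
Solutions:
 f(z) = C1 + 4*cos(k*z)/k


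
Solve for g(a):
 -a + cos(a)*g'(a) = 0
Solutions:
 g(a) = C1 + Integral(a/cos(a), a)


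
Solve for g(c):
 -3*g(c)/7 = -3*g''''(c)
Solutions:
 g(c) = C1*exp(-7^(3/4)*c/7) + C2*exp(7^(3/4)*c/7) + C3*sin(7^(3/4)*c/7) + C4*cos(7^(3/4)*c/7)


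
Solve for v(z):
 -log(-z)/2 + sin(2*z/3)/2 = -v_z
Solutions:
 v(z) = C1 + z*log(-z)/2 - z/2 + 3*cos(2*z/3)/4


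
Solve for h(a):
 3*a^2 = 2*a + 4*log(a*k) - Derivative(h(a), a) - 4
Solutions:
 h(a) = C1 - a^3 + a^2 + 4*a*log(a*k) - 8*a


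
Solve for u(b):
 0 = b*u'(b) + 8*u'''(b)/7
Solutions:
 u(b) = C1 + Integral(C2*airyai(-7^(1/3)*b/2) + C3*airybi(-7^(1/3)*b/2), b)


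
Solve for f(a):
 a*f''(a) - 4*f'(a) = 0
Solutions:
 f(a) = C1 + C2*a^5


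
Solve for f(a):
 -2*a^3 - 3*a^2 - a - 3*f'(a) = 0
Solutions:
 f(a) = C1 - a^4/6 - a^3/3 - a^2/6


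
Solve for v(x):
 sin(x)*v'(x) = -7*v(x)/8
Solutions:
 v(x) = C1*(cos(x) + 1)^(7/16)/(cos(x) - 1)^(7/16)


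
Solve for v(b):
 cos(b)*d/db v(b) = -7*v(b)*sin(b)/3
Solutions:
 v(b) = C1*cos(b)^(7/3)


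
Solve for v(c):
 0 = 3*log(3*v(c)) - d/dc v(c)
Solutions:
 -Integral(1/(log(_y) + log(3)), (_y, v(c)))/3 = C1 - c


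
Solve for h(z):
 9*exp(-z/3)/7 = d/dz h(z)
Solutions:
 h(z) = C1 - 27*exp(-z/3)/7


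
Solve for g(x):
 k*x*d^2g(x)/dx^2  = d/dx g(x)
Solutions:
 g(x) = C1 + x^(((re(k) + 1)*re(k) + im(k)^2)/(re(k)^2 + im(k)^2))*(C2*sin(log(x)*Abs(im(k))/(re(k)^2 + im(k)^2)) + C3*cos(log(x)*im(k)/(re(k)^2 + im(k)^2)))


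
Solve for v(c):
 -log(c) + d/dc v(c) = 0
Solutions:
 v(c) = C1 + c*log(c) - c


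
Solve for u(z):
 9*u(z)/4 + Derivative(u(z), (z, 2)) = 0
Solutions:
 u(z) = C1*sin(3*z/2) + C2*cos(3*z/2)


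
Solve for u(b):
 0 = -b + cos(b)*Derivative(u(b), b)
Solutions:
 u(b) = C1 + Integral(b/cos(b), b)


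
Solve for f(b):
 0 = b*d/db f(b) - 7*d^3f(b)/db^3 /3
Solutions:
 f(b) = C1 + Integral(C2*airyai(3^(1/3)*7^(2/3)*b/7) + C3*airybi(3^(1/3)*7^(2/3)*b/7), b)


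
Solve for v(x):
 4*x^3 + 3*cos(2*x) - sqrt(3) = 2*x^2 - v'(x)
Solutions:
 v(x) = C1 - x^4 + 2*x^3/3 + sqrt(3)*x - 3*sin(2*x)/2


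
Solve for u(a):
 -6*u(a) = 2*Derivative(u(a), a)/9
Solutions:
 u(a) = C1*exp(-27*a)


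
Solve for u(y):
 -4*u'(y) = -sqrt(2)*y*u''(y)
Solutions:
 u(y) = C1 + C2*y^(1 + 2*sqrt(2))


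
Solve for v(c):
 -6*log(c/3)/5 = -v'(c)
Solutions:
 v(c) = C1 + 6*c*log(c)/5 - 6*c*log(3)/5 - 6*c/5


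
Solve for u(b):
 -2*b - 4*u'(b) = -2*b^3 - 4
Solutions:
 u(b) = C1 + b^4/8 - b^2/4 + b


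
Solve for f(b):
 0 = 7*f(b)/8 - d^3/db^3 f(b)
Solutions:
 f(b) = C3*exp(7^(1/3)*b/2) + (C1*sin(sqrt(3)*7^(1/3)*b/4) + C2*cos(sqrt(3)*7^(1/3)*b/4))*exp(-7^(1/3)*b/4)


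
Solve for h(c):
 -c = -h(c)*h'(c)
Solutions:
 h(c) = -sqrt(C1 + c^2)
 h(c) = sqrt(C1 + c^2)


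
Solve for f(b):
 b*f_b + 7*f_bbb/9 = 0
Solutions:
 f(b) = C1 + Integral(C2*airyai(-21^(2/3)*b/7) + C3*airybi(-21^(2/3)*b/7), b)


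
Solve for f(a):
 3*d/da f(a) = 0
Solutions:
 f(a) = C1


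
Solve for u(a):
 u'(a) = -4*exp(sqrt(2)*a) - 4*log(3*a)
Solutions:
 u(a) = C1 - 4*a*log(a) + 4*a*(1 - log(3)) - 2*sqrt(2)*exp(sqrt(2)*a)


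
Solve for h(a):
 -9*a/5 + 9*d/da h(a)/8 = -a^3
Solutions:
 h(a) = C1 - 2*a^4/9 + 4*a^2/5


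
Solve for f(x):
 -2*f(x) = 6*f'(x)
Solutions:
 f(x) = C1*exp(-x/3)


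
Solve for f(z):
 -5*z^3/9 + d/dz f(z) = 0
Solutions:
 f(z) = C1 + 5*z^4/36


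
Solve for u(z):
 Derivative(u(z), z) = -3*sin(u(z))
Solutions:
 u(z) = -acos((-C1 - exp(6*z))/(C1 - exp(6*z))) + 2*pi
 u(z) = acos((-C1 - exp(6*z))/(C1 - exp(6*z)))


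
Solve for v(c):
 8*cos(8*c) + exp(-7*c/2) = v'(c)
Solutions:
 v(c) = C1 + sin(8*c) - 2*exp(-7*c/2)/7


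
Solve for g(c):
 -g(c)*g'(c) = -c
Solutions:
 g(c) = -sqrt(C1 + c^2)
 g(c) = sqrt(C1 + c^2)


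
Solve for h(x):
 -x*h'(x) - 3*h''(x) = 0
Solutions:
 h(x) = C1 + C2*erf(sqrt(6)*x/6)


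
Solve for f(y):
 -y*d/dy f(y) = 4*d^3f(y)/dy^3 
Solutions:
 f(y) = C1 + Integral(C2*airyai(-2^(1/3)*y/2) + C3*airybi(-2^(1/3)*y/2), y)


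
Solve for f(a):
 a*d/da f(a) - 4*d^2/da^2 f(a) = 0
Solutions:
 f(a) = C1 + C2*erfi(sqrt(2)*a/4)


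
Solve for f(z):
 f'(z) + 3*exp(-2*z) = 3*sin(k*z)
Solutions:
 f(z) = C1 + 3*exp(-2*z)/2 - 3*cos(k*z)/k


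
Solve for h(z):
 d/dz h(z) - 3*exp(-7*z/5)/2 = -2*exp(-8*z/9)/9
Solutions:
 h(z) = C1 - 15*exp(-7*z/5)/14 + exp(-8*z/9)/4


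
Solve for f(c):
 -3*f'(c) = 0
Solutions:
 f(c) = C1


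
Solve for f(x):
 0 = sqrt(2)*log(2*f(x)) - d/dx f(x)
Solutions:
 -sqrt(2)*Integral(1/(log(_y) + log(2)), (_y, f(x)))/2 = C1 - x


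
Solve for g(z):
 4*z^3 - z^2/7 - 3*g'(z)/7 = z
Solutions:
 g(z) = C1 + 7*z^4/3 - z^3/9 - 7*z^2/6


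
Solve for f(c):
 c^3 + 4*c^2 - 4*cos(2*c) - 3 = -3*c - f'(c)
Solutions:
 f(c) = C1 - c^4/4 - 4*c^3/3 - 3*c^2/2 + 3*c + 2*sin(2*c)


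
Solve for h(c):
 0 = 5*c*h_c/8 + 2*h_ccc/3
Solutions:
 h(c) = C1 + Integral(C2*airyai(-15^(1/3)*2^(2/3)*c/4) + C3*airybi(-15^(1/3)*2^(2/3)*c/4), c)


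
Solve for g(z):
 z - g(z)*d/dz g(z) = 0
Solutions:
 g(z) = -sqrt(C1 + z^2)
 g(z) = sqrt(C1 + z^2)


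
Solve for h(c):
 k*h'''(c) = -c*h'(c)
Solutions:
 h(c) = C1 + Integral(C2*airyai(c*(-1/k)^(1/3)) + C3*airybi(c*(-1/k)^(1/3)), c)


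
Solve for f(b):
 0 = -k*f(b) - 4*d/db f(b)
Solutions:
 f(b) = C1*exp(-b*k/4)


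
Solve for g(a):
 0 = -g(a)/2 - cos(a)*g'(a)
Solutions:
 g(a) = C1*(sin(a) - 1)^(1/4)/(sin(a) + 1)^(1/4)


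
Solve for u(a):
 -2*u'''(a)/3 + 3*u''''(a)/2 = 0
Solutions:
 u(a) = C1 + C2*a + C3*a^2 + C4*exp(4*a/9)


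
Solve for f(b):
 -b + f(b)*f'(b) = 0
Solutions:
 f(b) = -sqrt(C1 + b^2)
 f(b) = sqrt(C1 + b^2)


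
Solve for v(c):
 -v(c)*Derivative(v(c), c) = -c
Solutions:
 v(c) = -sqrt(C1 + c^2)
 v(c) = sqrt(C1 + c^2)


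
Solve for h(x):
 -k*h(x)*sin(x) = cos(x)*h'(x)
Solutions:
 h(x) = C1*exp(k*log(cos(x)))


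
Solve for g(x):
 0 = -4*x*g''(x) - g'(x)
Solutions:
 g(x) = C1 + C2*x^(3/4)


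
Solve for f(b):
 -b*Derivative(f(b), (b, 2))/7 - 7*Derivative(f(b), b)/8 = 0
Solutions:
 f(b) = C1 + C2/b^(41/8)


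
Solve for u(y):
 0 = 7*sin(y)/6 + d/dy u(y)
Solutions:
 u(y) = C1 + 7*cos(y)/6


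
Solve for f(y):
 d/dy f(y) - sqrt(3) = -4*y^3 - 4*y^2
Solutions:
 f(y) = C1 - y^4 - 4*y^3/3 + sqrt(3)*y


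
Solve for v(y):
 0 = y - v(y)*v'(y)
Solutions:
 v(y) = -sqrt(C1 + y^2)
 v(y) = sqrt(C1 + y^2)


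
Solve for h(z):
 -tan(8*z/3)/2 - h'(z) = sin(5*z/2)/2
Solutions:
 h(z) = C1 + 3*log(cos(8*z/3))/16 + cos(5*z/2)/5


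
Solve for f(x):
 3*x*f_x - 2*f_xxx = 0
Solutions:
 f(x) = C1 + Integral(C2*airyai(2^(2/3)*3^(1/3)*x/2) + C3*airybi(2^(2/3)*3^(1/3)*x/2), x)


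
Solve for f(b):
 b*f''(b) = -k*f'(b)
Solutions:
 f(b) = C1 + b^(1 - re(k))*(C2*sin(log(b)*Abs(im(k))) + C3*cos(log(b)*im(k)))


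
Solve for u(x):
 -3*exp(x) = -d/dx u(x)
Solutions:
 u(x) = C1 + 3*exp(x)


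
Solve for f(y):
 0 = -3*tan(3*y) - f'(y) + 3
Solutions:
 f(y) = C1 + 3*y + log(cos(3*y))


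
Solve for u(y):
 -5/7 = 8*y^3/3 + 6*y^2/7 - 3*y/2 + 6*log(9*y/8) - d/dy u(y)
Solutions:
 u(y) = C1 + 2*y^4/3 + 2*y^3/7 - 3*y^2/4 + 6*y*log(y) - 18*y*log(2) - 37*y/7 + 12*y*log(3)


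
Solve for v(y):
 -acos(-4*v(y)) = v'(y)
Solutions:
 Integral(1/acos(-4*_y), (_y, v(y))) = C1 - y


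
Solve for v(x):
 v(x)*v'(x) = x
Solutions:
 v(x) = -sqrt(C1 + x^2)
 v(x) = sqrt(C1 + x^2)


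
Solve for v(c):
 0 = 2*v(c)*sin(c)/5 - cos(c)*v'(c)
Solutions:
 v(c) = C1/cos(c)^(2/5)


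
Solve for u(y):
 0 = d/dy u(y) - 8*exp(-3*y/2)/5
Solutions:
 u(y) = C1 - 16*exp(-3*y/2)/15


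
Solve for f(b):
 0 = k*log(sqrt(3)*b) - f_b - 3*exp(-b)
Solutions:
 f(b) = C1 + b*k*log(b) + b*k*(-1 + log(3)/2) + 3*exp(-b)


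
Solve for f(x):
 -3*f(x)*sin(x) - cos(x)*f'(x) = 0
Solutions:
 f(x) = C1*cos(x)^3


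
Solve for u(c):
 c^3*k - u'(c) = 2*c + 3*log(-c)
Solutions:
 u(c) = C1 + c^4*k/4 - c^2 - 3*c*log(-c) + 3*c


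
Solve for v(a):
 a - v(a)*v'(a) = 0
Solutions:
 v(a) = -sqrt(C1 + a^2)
 v(a) = sqrt(C1 + a^2)


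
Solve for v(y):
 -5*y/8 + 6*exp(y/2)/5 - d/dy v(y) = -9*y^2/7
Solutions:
 v(y) = C1 + 3*y^3/7 - 5*y^2/16 + 12*exp(y/2)/5


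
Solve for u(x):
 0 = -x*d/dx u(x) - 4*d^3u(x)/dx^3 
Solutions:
 u(x) = C1 + Integral(C2*airyai(-2^(1/3)*x/2) + C3*airybi(-2^(1/3)*x/2), x)


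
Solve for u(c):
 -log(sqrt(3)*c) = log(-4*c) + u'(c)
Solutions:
 u(c) = C1 - 2*c*log(c) + c*(-2*log(2) - log(3)/2 + 2 - I*pi)


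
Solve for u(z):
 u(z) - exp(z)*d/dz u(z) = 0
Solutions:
 u(z) = C1*exp(-exp(-z))


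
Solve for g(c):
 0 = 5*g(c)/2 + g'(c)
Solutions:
 g(c) = C1*exp(-5*c/2)


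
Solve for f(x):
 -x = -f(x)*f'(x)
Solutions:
 f(x) = -sqrt(C1 + x^2)
 f(x) = sqrt(C1 + x^2)


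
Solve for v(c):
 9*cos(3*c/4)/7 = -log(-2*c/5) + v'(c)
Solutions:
 v(c) = C1 + c*log(-c) - c*log(5) - c + c*log(2) + 12*sin(3*c/4)/7


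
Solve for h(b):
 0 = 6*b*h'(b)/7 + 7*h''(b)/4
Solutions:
 h(b) = C1 + C2*erf(2*sqrt(3)*b/7)


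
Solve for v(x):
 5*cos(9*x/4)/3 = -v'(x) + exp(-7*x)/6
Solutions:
 v(x) = C1 - 20*sin(9*x/4)/27 - exp(-7*x)/42


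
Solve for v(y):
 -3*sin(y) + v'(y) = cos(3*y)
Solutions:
 v(y) = C1 + sin(3*y)/3 - 3*cos(y)


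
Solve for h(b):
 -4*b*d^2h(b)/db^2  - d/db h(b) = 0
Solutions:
 h(b) = C1 + C2*b^(3/4)


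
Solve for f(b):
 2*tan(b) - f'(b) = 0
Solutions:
 f(b) = C1 - 2*log(cos(b))


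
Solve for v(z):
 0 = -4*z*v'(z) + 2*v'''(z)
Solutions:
 v(z) = C1 + Integral(C2*airyai(2^(1/3)*z) + C3*airybi(2^(1/3)*z), z)


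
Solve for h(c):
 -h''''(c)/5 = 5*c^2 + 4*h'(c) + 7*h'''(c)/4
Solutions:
 h(c) = C1 + C2*exp(c*(-70 + 245*5^(2/3)/(48*sqrt(30909) + 12031)^(1/3) + 5^(1/3)*(48*sqrt(30909) + 12031)^(1/3))/24)*sin(sqrt(3)*5^(1/3)*c*(-(48*sqrt(30909) + 12031)^(1/3) + 245*5^(1/3)/(48*sqrt(30909) + 12031)^(1/3))/24) + C3*exp(c*(-70 + 245*5^(2/3)/(48*sqrt(30909) + 12031)^(1/3) + 5^(1/3)*(48*sqrt(30909) + 12031)^(1/3))/24)*cos(sqrt(3)*5^(1/3)*c*(-(48*sqrt(30909) + 12031)^(1/3) + 245*5^(1/3)/(48*sqrt(30909) + 12031)^(1/3))/24) + C4*exp(-c*(245*5^(2/3)/(48*sqrt(30909) + 12031)^(1/3) + 35 + 5^(1/3)*(48*sqrt(30909) + 12031)^(1/3))/12) - 5*c^3/12 + 35*c/32


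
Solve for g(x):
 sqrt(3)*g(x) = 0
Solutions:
 g(x) = 0


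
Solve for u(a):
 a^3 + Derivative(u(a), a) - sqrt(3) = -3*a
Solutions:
 u(a) = C1 - a^4/4 - 3*a^2/2 + sqrt(3)*a


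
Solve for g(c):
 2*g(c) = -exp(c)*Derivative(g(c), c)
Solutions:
 g(c) = C1*exp(2*exp(-c))


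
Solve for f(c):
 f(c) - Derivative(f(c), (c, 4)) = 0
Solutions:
 f(c) = C1*exp(-c) + C2*exp(c) + C3*sin(c) + C4*cos(c)


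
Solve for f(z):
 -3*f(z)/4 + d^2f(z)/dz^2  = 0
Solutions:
 f(z) = C1*exp(-sqrt(3)*z/2) + C2*exp(sqrt(3)*z/2)


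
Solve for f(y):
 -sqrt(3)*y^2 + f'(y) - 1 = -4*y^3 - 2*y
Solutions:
 f(y) = C1 - y^4 + sqrt(3)*y^3/3 - y^2 + y


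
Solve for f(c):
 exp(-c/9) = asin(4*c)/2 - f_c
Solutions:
 f(c) = C1 + c*asin(4*c)/2 + sqrt(1 - 16*c^2)/8 + 9*exp(-c/9)


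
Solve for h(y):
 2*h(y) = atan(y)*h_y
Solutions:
 h(y) = C1*exp(2*Integral(1/atan(y), y))


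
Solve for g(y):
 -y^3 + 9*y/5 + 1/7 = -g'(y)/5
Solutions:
 g(y) = C1 + 5*y^4/4 - 9*y^2/2 - 5*y/7


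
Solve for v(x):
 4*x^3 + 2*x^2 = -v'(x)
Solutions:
 v(x) = C1 - x^4 - 2*x^3/3


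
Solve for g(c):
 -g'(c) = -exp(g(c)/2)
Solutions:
 g(c) = 2*log(-1/(C1 + c)) + 2*log(2)


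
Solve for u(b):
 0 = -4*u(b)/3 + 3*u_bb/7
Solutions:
 u(b) = C1*exp(-2*sqrt(7)*b/3) + C2*exp(2*sqrt(7)*b/3)


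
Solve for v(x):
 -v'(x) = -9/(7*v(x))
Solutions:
 v(x) = -sqrt(C1 + 126*x)/7
 v(x) = sqrt(C1 + 126*x)/7


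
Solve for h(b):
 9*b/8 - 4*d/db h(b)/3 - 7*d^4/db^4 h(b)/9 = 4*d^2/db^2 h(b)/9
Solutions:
 h(b) = C1 + C2*exp(-42^(1/3)*b*(-(189 + sqrt(36057))^(1/3) + 2*42^(1/3)/(189 + sqrt(36057))^(1/3))/42)*sin(14^(1/3)*3^(1/6)*b*(6*14^(1/3)/(189 + sqrt(36057))^(1/3) + 3^(2/3)*(189 + sqrt(36057))^(1/3))/42) + C3*exp(-42^(1/3)*b*(-(189 + sqrt(36057))^(1/3) + 2*42^(1/3)/(189 + sqrt(36057))^(1/3))/42)*cos(14^(1/3)*3^(1/6)*b*(6*14^(1/3)/(189 + sqrt(36057))^(1/3) + 3^(2/3)*(189 + sqrt(36057))^(1/3))/42) + C4*exp(42^(1/3)*b*(-(189 + sqrt(36057))^(1/3) + 2*42^(1/3)/(189 + sqrt(36057))^(1/3))/21) + 27*b^2/64 - 9*b/32


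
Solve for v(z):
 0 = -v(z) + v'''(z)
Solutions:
 v(z) = C3*exp(z) + (C1*sin(sqrt(3)*z/2) + C2*cos(sqrt(3)*z/2))*exp(-z/2)


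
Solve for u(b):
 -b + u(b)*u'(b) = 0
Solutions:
 u(b) = -sqrt(C1 + b^2)
 u(b) = sqrt(C1 + b^2)


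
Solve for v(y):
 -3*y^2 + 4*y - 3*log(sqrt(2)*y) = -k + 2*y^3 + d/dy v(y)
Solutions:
 v(y) = C1 + k*y - y^4/2 - y^3 + 2*y^2 - 3*y*log(y) - 3*y*log(2)/2 + 3*y


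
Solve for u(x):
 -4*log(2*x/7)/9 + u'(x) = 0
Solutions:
 u(x) = C1 + 4*x*log(x)/9 - 4*x*log(7)/9 - 4*x/9 + 4*x*log(2)/9


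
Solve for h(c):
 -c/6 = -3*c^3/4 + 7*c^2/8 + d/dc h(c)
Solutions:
 h(c) = C1 + 3*c^4/16 - 7*c^3/24 - c^2/12


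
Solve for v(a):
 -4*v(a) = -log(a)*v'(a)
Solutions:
 v(a) = C1*exp(4*li(a))


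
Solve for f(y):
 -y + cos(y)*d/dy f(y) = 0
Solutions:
 f(y) = C1 + Integral(y/cos(y), y)


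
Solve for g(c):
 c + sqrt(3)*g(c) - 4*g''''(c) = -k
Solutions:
 g(c) = C1*exp(-sqrt(2)*3^(1/8)*c/2) + C2*exp(sqrt(2)*3^(1/8)*c/2) + C3*sin(sqrt(2)*3^(1/8)*c/2) + C4*cos(sqrt(2)*3^(1/8)*c/2) - sqrt(3)*c/3 - sqrt(3)*k/3


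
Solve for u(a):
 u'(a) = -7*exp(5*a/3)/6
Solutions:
 u(a) = C1 - 7*exp(5*a/3)/10


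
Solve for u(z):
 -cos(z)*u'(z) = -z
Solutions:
 u(z) = C1 + Integral(z/cos(z), z)


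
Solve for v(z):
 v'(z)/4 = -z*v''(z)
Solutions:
 v(z) = C1 + C2*z^(3/4)


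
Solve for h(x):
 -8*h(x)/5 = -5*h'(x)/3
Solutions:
 h(x) = C1*exp(24*x/25)


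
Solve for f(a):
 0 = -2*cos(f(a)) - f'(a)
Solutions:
 f(a) = pi - asin((C1 + exp(4*a))/(C1 - exp(4*a)))
 f(a) = asin((C1 + exp(4*a))/(C1 - exp(4*a)))


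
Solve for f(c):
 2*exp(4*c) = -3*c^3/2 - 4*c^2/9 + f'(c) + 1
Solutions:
 f(c) = C1 + 3*c^4/8 + 4*c^3/27 - c + exp(4*c)/2


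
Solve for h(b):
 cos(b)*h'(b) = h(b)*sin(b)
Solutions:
 h(b) = C1/cos(b)


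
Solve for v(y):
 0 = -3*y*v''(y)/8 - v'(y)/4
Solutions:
 v(y) = C1 + C2*y^(1/3)


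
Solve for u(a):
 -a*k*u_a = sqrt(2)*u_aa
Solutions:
 u(a) = Piecewise((-2^(3/4)*sqrt(pi)*C1*erf(2^(1/4)*a*sqrt(k)/2)/(2*sqrt(k)) - C2, (k > 0) | (k < 0)), (-C1*a - C2, True))


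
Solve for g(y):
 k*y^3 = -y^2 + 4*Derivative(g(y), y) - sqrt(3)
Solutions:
 g(y) = C1 + k*y^4/16 + y^3/12 + sqrt(3)*y/4


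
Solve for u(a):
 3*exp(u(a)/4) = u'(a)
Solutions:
 u(a) = 4*log(-1/(C1 + 3*a)) + 8*log(2)


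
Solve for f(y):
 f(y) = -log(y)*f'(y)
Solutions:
 f(y) = C1*exp(-li(y))


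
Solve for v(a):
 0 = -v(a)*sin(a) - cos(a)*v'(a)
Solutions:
 v(a) = C1*cos(a)


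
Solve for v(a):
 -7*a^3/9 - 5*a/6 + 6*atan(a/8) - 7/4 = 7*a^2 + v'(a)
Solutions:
 v(a) = C1 - 7*a^4/36 - 7*a^3/3 - 5*a^2/12 + 6*a*atan(a/8) - 7*a/4 - 24*log(a^2 + 64)


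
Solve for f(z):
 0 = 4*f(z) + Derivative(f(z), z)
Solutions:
 f(z) = C1*exp(-4*z)


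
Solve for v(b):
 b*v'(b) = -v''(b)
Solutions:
 v(b) = C1 + C2*erf(sqrt(2)*b/2)


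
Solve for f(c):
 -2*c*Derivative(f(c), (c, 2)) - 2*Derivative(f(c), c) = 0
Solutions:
 f(c) = C1 + C2*log(c)


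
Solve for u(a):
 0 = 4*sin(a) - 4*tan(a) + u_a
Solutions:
 u(a) = C1 - 4*log(cos(a)) + 4*cos(a)


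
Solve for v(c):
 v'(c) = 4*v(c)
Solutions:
 v(c) = C1*exp(4*c)


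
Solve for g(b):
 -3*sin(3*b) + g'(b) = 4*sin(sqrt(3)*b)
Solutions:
 g(b) = C1 - cos(3*b) - 4*sqrt(3)*cos(sqrt(3)*b)/3


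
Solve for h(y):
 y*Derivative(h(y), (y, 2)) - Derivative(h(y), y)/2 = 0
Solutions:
 h(y) = C1 + C2*y^(3/2)


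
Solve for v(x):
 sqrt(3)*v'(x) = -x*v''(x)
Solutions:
 v(x) = C1 + C2*x^(1 - sqrt(3))


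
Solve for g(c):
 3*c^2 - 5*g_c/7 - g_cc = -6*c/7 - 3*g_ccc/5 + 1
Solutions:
 g(c) = C1 + C2*exp(5*c*(7 - sqrt(133))/42) + C3*exp(5*c*(7 + sqrt(133))/42) + 7*c^3/5 - 132*c^2/25 + 511*c/25


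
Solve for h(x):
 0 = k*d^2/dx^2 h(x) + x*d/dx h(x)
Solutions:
 h(x) = C1 + C2*sqrt(k)*erf(sqrt(2)*x*sqrt(1/k)/2)


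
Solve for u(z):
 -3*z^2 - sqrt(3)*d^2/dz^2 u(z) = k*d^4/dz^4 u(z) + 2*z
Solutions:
 u(z) = C1 + C2*z + C3*exp(-3^(1/4)*z*sqrt(-1/k)) + C4*exp(3^(1/4)*z*sqrt(-1/k)) + k*z^2 - sqrt(3)*z^4/12 - sqrt(3)*z^3/9


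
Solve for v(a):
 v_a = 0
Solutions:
 v(a) = C1


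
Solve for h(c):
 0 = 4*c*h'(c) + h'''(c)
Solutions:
 h(c) = C1 + Integral(C2*airyai(-2^(2/3)*c) + C3*airybi(-2^(2/3)*c), c)


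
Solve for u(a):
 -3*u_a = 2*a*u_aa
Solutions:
 u(a) = C1 + C2/sqrt(a)


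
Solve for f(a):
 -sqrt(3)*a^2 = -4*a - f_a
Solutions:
 f(a) = C1 + sqrt(3)*a^3/3 - 2*a^2


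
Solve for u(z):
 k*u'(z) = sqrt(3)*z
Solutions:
 u(z) = C1 + sqrt(3)*z^2/(2*k)


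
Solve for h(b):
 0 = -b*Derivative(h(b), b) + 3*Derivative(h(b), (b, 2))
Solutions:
 h(b) = C1 + C2*erfi(sqrt(6)*b/6)


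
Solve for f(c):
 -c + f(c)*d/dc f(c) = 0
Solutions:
 f(c) = -sqrt(C1 + c^2)
 f(c) = sqrt(C1 + c^2)


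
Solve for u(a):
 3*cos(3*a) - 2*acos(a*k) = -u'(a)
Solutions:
 u(a) = C1 + 2*Piecewise((a*acos(a*k) - sqrt(-a^2*k^2 + 1)/k, Ne(k, 0)), (pi*a/2, True)) - sin(3*a)


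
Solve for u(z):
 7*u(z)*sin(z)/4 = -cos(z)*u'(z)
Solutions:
 u(z) = C1*cos(z)^(7/4)


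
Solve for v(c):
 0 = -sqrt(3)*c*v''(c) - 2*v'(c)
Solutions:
 v(c) = C1 + C2*c^(1 - 2*sqrt(3)/3)


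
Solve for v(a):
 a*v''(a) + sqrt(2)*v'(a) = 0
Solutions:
 v(a) = C1 + C2*a^(1 - sqrt(2))


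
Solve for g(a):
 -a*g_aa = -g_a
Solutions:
 g(a) = C1 + C2*a^2


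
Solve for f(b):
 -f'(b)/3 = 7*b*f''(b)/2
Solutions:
 f(b) = C1 + C2*b^(19/21)


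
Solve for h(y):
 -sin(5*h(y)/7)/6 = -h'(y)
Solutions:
 -y/6 + 7*log(cos(5*h(y)/7) - 1)/10 - 7*log(cos(5*h(y)/7) + 1)/10 = C1


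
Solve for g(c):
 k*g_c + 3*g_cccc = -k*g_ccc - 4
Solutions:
 g(c) = C1 + C2*exp(-c*(2*2^(1/3)*k^2/(2*k^3 + 243*k + sqrt(k^2*(-4*k^4 + (2*k^2 + 243)^2)))^(1/3) + 2*k + 2^(2/3)*(2*k^3 + 243*k + sqrt(k^2*(-4*k^4 + (2*k^2 + 243)^2)))^(1/3))/18) + C3*exp(c*(-8*2^(1/3)*k^2/((-1 + sqrt(3)*I)*(2*k^3 + 243*k + sqrt(k^2*(-4*k^4 + (2*k^2 + 243)^2)))^(1/3)) - 4*k + 2^(2/3)*(2*k^3 + 243*k + sqrt(k^2*(-4*k^4 + (2*k^2 + 243)^2)))^(1/3) - 2^(2/3)*sqrt(3)*I*(2*k^3 + 243*k + sqrt(k^2*(-4*k^4 + (2*k^2 + 243)^2)))^(1/3))/36) + C4*exp(c*(8*2^(1/3)*k^2/((1 + sqrt(3)*I)*(2*k^3 + 243*k + sqrt(k^2*(-4*k^4 + (2*k^2 + 243)^2)))^(1/3)) - 4*k + 2^(2/3)*(2*k^3 + 243*k + sqrt(k^2*(-4*k^4 + (2*k^2 + 243)^2)))^(1/3) + 2^(2/3)*sqrt(3)*I*(2*k^3 + 243*k + sqrt(k^2*(-4*k^4 + (2*k^2 + 243)^2)))^(1/3))/36) - 4*c/k


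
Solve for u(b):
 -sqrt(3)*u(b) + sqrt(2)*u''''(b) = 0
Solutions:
 u(b) = C1*exp(-2^(7/8)*3^(1/8)*b/2) + C2*exp(2^(7/8)*3^(1/8)*b/2) + C3*sin(2^(7/8)*3^(1/8)*b/2) + C4*cos(2^(7/8)*3^(1/8)*b/2)


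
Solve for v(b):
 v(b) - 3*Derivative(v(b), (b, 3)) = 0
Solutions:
 v(b) = C3*exp(3^(2/3)*b/3) + (C1*sin(3^(1/6)*b/2) + C2*cos(3^(1/6)*b/2))*exp(-3^(2/3)*b/6)


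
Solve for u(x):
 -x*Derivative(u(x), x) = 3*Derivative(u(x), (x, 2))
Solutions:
 u(x) = C1 + C2*erf(sqrt(6)*x/6)


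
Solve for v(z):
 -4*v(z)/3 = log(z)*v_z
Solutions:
 v(z) = C1*exp(-4*li(z)/3)


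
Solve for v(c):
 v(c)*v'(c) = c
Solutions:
 v(c) = -sqrt(C1 + c^2)
 v(c) = sqrt(C1 + c^2)


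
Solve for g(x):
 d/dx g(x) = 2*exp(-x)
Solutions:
 g(x) = C1 - 2*exp(-x)


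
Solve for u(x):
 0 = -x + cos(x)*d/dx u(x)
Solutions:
 u(x) = C1 + Integral(x/cos(x), x)


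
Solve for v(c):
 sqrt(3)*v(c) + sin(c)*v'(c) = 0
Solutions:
 v(c) = C1*(cos(c) + 1)^(sqrt(3)/2)/(cos(c) - 1)^(sqrt(3)/2)


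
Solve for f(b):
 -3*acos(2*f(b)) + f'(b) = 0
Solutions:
 Integral(1/acos(2*_y), (_y, f(b))) = C1 + 3*b


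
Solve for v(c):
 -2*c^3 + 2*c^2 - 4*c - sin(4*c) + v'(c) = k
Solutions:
 v(c) = C1 + c^4/2 - 2*c^3/3 + 2*c^2 + c*k - cos(4*c)/4


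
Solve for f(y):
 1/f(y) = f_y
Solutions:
 f(y) = -sqrt(C1 + 2*y)
 f(y) = sqrt(C1 + 2*y)


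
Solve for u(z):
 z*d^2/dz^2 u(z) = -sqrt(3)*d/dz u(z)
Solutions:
 u(z) = C1 + C2*z^(1 - sqrt(3))


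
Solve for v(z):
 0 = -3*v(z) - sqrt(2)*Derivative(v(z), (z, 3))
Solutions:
 v(z) = C3*exp(-2^(5/6)*3^(1/3)*z/2) + (C1*sin(6^(5/6)*z/4) + C2*cos(6^(5/6)*z/4))*exp(2^(5/6)*3^(1/3)*z/4)


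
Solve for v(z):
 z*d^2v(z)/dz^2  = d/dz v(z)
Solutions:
 v(z) = C1 + C2*z^2


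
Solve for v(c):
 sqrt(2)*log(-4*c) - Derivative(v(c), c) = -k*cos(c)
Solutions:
 v(c) = C1 + sqrt(2)*c*(log(-c) - 1) + 2*sqrt(2)*c*log(2) + k*sin(c)


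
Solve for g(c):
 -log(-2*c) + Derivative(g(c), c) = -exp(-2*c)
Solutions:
 g(c) = C1 + c*log(-c) + c*(-1 + log(2)) + exp(-2*c)/2


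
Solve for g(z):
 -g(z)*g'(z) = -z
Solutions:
 g(z) = -sqrt(C1 + z^2)
 g(z) = sqrt(C1 + z^2)


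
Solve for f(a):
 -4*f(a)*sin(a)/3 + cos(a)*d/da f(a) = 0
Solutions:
 f(a) = C1/cos(a)^(4/3)


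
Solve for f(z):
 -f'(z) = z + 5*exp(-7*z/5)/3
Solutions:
 f(z) = C1 - z^2/2 + 25*exp(-7*z/5)/21


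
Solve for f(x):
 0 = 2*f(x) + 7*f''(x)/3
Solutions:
 f(x) = C1*sin(sqrt(42)*x/7) + C2*cos(sqrt(42)*x/7)


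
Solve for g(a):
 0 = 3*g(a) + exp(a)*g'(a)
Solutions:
 g(a) = C1*exp(3*exp(-a))


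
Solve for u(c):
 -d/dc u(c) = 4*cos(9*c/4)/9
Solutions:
 u(c) = C1 - 16*sin(9*c/4)/81


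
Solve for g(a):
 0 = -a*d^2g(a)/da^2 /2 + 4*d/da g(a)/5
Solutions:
 g(a) = C1 + C2*a^(13/5)


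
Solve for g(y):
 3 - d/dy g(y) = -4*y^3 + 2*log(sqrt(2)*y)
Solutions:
 g(y) = C1 + y^4 - 2*y*log(y) - y*log(2) + 5*y


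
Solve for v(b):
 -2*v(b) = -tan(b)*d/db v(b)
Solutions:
 v(b) = C1*sin(b)^2


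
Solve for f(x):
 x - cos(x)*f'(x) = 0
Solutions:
 f(x) = C1 + Integral(x/cos(x), x)


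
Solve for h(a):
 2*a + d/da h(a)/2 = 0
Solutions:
 h(a) = C1 - 2*a^2


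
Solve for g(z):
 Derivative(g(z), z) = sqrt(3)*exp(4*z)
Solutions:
 g(z) = C1 + sqrt(3)*exp(4*z)/4


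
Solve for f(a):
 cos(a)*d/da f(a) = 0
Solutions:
 f(a) = C1


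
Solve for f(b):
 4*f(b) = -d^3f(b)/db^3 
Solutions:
 f(b) = C3*exp(-2^(2/3)*b) + (C1*sin(2^(2/3)*sqrt(3)*b/2) + C2*cos(2^(2/3)*sqrt(3)*b/2))*exp(2^(2/3)*b/2)


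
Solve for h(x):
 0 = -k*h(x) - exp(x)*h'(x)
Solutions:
 h(x) = C1*exp(k*exp(-x))


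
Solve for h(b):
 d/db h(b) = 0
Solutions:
 h(b) = C1


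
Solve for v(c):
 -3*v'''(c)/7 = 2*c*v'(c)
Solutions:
 v(c) = C1 + Integral(C2*airyai(-14^(1/3)*3^(2/3)*c/3) + C3*airybi(-14^(1/3)*3^(2/3)*c/3), c)


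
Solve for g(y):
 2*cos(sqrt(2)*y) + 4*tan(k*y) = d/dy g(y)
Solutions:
 g(y) = C1 + 4*Piecewise((-log(cos(k*y))/k, Ne(k, 0)), (0, True)) + sqrt(2)*sin(sqrt(2)*y)


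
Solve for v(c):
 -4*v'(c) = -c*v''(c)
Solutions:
 v(c) = C1 + C2*c^5


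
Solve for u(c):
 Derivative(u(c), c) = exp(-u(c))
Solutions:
 u(c) = log(C1 + c)


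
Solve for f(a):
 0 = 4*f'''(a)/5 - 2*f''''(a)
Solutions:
 f(a) = C1 + C2*a + C3*a^2 + C4*exp(2*a/5)


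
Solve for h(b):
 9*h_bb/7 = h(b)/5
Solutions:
 h(b) = C1*exp(-sqrt(35)*b/15) + C2*exp(sqrt(35)*b/15)


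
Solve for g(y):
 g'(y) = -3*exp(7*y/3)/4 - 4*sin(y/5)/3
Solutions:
 g(y) = C1 - 9*exp(7*y/3)/28 + 20*cos(y/5)/3


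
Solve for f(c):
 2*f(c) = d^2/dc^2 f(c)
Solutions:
 f(c) = C1*exp(-sqrt(2)*c) + C2*exp(sqrt(2)*c)


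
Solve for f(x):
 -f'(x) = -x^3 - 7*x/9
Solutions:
 f(x) = C1 + x^4/4 + 7*x^2/18


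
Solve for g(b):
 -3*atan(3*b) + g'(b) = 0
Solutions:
 g(b) = C1 + 3*b*atan(3*b) - log(9*b^2 + 1)/2


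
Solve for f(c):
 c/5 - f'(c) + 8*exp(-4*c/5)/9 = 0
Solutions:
 f(c) = C1 + c^2/10 - 10*exp(-4*c/5)/9


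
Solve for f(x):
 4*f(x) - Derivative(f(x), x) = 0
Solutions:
 f(x) = C1*exp(4*x)


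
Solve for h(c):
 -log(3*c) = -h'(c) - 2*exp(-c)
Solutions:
 h(c) = C1 + c*log(c) + c*(-1 + log(3)) + 2*exp(-c)


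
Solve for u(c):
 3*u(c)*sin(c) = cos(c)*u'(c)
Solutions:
 u(c) = C1/cos(c)^3


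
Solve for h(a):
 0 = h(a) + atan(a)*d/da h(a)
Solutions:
 h(a) = C1*exp(-Integral(1/atan(a), a))


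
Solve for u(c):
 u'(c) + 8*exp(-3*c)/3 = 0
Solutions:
 u(c) = C1 + 8*exp(-3*c)/9


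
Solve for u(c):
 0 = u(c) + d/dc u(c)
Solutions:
 u(c) = C1*exp(-c)


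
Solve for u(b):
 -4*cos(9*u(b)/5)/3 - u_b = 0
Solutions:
 4*b/3 - 5*log(sin(9*u(b)/5) - 1)/18 + 5*log(sin(9*u(b)/5) + 1)/18 = C1


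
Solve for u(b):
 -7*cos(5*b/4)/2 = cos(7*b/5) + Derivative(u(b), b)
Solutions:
 u(b) = C1 - 14*sin(5*b/4)/5 - 5*sin(7*b/5)/7


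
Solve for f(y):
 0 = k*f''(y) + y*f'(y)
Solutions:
 f(y) = C1 + C2*sqrt(k)*erf(sqrt(2)*y*sqrt(1/k)/2)


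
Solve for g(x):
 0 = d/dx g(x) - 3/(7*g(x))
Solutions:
 g(x) = -sqrt(C1 + 42*x)/7
 g(x) = sqrt(C1 + 42*x)/7


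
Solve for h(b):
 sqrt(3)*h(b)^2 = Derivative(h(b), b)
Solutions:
 h(b) = -1/(C1 + sqrt(3)*b)


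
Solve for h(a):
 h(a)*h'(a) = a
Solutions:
 h(a) = -sqrt(C1 + a^2)
 h(a) = sqrt(C1 + a^2)


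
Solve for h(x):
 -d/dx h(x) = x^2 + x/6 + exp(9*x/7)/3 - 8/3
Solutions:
 h(x) = C1 - x^3/3 - x^2/12 + 8*x/3 - 7*exp(9*x/7)/27


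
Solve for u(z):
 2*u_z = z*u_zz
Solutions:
 u(z) = C1 + C2*z^3


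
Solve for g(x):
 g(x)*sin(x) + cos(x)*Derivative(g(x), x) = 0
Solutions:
 g(x) = C1*cos(x)


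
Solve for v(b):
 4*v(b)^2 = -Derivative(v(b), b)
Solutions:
 v(b) = 1/(C1 + 4*b)


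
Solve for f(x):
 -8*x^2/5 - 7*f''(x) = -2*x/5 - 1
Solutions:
 f(x) = C1 + C2*x - 2*x^4/105 + x^3/105 + x^2/14


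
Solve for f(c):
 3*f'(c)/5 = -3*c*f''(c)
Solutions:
 f(c) = C1 + C2*c^(4/5)


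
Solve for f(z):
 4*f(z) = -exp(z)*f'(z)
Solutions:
 f(z) = C1*exp(4*exp(-z))


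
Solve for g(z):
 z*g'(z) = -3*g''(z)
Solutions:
 g(z) = C1 + C2*erf(sqrt(6)*z/6)


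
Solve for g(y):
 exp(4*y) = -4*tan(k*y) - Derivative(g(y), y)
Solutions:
 g(y) = C1 - 4*Piecewise((-log(cos(k*y))/k, Ne(k, 0)), (0, True)) - exp(4*y)/4


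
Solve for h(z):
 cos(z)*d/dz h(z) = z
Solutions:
 h(z) = C1 + Integral(z/cos(z), z)


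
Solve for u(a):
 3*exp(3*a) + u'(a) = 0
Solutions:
 u(a) = C1 - exp(3*a)


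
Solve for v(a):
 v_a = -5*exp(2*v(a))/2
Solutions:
 v(a) = log(-1/(C1 - 5*a))/2
 v(a) = log(-sqrt(1/(C1 + 5*a)))


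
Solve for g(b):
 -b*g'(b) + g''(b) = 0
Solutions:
 g(b) = C1 + C2*erfi(sqrt(2)*b/2)


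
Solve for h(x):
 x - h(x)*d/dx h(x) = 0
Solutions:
 h(x) = -sqrt(C1 + x^2)
 h(x) = sqrt(C1 + x^2)


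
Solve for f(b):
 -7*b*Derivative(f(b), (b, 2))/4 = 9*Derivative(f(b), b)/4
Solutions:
 f(b) = C1 + C2/b^(2/7)


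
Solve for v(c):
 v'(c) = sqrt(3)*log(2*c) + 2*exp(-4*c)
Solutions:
 v(c) = C1 + sqrt(3)*c*log(c) + sqrt(3)*c*(-1 + log(2)) - exp(-4*c)/2


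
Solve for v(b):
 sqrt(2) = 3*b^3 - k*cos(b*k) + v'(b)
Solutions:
 v(b) = C1 - 3*b^4/4 + sqrt(2)*b + sin(b*k)


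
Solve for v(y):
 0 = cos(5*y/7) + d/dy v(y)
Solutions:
 v(y) = C1 - 7*sin(5*y/7)/5


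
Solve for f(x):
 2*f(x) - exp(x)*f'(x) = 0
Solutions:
 f(x) = C1*exp(-2*exp(-x))


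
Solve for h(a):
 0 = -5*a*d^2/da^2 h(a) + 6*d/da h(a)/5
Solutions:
 h(a) = C1 + C2*a^(31/25)


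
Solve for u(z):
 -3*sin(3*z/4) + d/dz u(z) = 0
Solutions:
 u(z) = C1 - 4*cos(3*z/4)


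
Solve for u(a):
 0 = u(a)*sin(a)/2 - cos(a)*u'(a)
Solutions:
 u(a) = C1/sqrt(cos(a))


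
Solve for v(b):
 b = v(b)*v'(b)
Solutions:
 v(b) = -sqrt(C1 + b^2)
 v(b) = sqrt(C1 + b^2)


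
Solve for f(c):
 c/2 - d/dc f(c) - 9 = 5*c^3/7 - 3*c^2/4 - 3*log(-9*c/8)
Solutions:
 f(c) = C1 - 5*c^4/28 + c^3/4 + c^2/4 + 3*c*log(-c) + 3*c*(-4 - 3*log(2) + 2*log(3))


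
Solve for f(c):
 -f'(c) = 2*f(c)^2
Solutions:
 f(c) = 1/(C1 + 2*c)


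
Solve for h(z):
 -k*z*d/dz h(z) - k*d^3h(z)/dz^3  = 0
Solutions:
 h(z) = C1 + Integral(C2*airyai(-z) + C3*airybi(-z), z)


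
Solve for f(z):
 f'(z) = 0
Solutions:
 f(z) = C1


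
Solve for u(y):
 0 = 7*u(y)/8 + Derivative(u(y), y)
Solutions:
 u(y) = C1*exp(-7*y/8)


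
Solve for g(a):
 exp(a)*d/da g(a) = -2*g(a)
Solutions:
 g(a) = C1*exp(2*exp(-a))


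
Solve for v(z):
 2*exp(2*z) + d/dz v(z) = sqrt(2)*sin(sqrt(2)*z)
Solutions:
 v(z) = C1 - exp(2*z) - cos(sqrt(2)*z)


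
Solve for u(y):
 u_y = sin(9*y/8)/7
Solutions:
 u(y) = C1 - 8*cos(9*y/8)/63


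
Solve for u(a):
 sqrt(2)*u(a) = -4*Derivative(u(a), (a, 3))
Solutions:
 u(a) = C3*exp(-sqrt(2)*a/2) + (C1*sin(sqrt(6)*a/4) + C2*cos(sqrt(6)*a/4))*exp(sqrt(2)*a/4)


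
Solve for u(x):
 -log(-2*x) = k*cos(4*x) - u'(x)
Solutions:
 u(x) = C1 + k*sin(4*x)/4 + x*log(-x) - x + x*log(2)


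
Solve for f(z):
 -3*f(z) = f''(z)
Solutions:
 f(z) = C1*sin(sqrt(3)*z) + C2*cos(sqrt(3)*z)


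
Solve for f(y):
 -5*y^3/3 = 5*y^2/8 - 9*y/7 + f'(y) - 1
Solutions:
 f(y) = C1 - 5*y^4/12 - 5*y^3/24 + 9*y^2/14 + y


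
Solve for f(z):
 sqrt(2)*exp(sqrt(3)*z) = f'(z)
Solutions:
 f(z) = C1 + sqrt(6)*exp(sqrt(3)*z)/3


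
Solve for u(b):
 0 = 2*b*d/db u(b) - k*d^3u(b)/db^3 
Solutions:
 u(b) = C1 + Integral(C2*airyai(2^(1/3)*b*(1/k)^(1/3)) + C3*airybi(2^(1/3)*b*(1/k)^(1/3)), b)


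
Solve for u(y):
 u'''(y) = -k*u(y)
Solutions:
 u(y) = C1*exp(y*(-k)^(1/3)) + C2*exp(y*(-k)^(1/3)*(-1 + sqrt(3)*I)/2) + C3*exp(-y*(-k)^(1/3)*(1 + sqrt(3)*I)/2)


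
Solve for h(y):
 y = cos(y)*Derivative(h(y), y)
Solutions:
 h(y) = C1 + Integral(y/cos(y), y)


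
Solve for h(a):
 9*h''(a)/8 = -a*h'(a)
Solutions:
 h(a) = C1 + C2*erf(2*a/3)


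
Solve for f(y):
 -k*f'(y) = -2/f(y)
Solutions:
 f(y) = -sqrt(C1 + 4*y/k)
 f(y) = sqrt(C1 + 4*y/k)


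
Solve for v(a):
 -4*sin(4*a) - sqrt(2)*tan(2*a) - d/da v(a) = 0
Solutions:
 v(a) = C1 + sqrt(2)*log(cos(2*a))/2 + cos(4*a)


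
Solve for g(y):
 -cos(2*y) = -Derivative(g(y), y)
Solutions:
 g(y) = C1 + sin(2*y)/2


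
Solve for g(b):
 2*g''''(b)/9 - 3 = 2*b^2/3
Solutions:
 g(b) = C1 + C2*b + C3*b^2 + C4*b^3 + b^6/120 + 9*b^4/16


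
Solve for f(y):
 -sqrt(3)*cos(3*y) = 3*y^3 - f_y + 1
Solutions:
 f(y) = C1 + 3*y^4/4 + y + sqrt(3)*sin(3*y)/3


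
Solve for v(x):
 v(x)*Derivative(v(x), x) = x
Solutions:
 v(x) = -sqrt(C1 + x^2)
 v(x) = sqrt(C1 + x^2)


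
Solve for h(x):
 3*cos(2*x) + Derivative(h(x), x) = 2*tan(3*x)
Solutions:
 h(x) = C1 - 2*log(cos(3*x))/3 - 3*sin(2*x)/2


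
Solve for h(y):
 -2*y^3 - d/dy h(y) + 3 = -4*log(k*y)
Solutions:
 h(y) = C1 - y^4/2 + 4*y*log(k*y) - y


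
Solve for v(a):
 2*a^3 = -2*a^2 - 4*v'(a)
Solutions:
 v(a) = C1 - a^4/8 - a^3/6


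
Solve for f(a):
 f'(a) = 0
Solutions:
 f(a) = C1


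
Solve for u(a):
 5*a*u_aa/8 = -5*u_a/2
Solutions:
 u(a) = C1 + C2/a^3


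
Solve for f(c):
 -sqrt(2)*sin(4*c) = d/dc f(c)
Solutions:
 f(c) = C1 + sqrt(2)*cos(4*c)/4


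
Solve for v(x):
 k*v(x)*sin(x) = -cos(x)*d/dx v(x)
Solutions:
 v(x) = C1*exp(k*log(cos(x)))


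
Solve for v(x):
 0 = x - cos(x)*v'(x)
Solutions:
 v(x) = C1 + Integral(x/cos(x), x)


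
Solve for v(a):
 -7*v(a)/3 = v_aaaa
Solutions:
 v(a) = (C1*sin(sqrt(2)*3^(3/4)*7^(1/4)*a/6) + C2*cos(sqrt(2)*3^(3/4)*7^(1/4)*a/6))*exp(-sqrt(2)*3^(3/4)*7^(1/4)*a/6) + (C3*sin(sqrt(2)*3^(3/4)*7^(1/4)*a/6) + C4*cos(sqrt(2)*3^(3/4)*7^(1/4)*a/6))*exp(sqrt(2)*3^(3/4)*7^(1/4)*a/6)


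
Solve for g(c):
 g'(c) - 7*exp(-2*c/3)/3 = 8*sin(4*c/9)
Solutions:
 g(c) = C1 - 18*cos(4*c/9) - 7*exp(-2*c/3)/2


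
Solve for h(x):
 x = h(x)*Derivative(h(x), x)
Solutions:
 h(x) = -sqrt(C1 + x^2)
 h(x) = sqrt(C1 + x^2)


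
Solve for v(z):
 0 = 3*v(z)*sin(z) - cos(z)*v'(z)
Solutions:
 v(z) = C1/cos(z)^3


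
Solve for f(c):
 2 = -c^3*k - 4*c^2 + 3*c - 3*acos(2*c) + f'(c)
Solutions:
 f(c) = C1 + c^4*k/4 + 4*c^3/3 - 3*c^2/2 + 3*c*acos(2*c) + 2*c - 3*sqrt(1 - 4*c^2)/2


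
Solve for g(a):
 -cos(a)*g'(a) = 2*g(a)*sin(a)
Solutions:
 g(a) = C1*cos(a)^2


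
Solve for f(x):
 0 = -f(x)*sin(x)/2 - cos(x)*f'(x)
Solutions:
 f(x) = C1*sqrt(cos(x))


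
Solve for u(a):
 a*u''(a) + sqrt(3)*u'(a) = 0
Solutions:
 u(a) = C1 + C2*a^(1 - sqrt(3))


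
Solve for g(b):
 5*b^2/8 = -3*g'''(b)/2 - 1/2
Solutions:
 g(b) = C1 + C2*b + C3*b^2 - b^5/144 - b^3/18


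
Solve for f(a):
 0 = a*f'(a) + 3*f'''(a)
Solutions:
 f(a) = C1 + Integral(C2*airyai(-3^(2/3)*a/3) + C3*airybi(-3^(2/3)*a/3), a)


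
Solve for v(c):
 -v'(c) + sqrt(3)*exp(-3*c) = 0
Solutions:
 v(c) = C1 - sqrt(3)*exp(-3*c)/3


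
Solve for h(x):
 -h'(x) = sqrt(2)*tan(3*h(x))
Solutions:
 h(x) = -asin(C1*exp(-3*sqrt(2)*x))/3 + pi/3
 h(x) = asin(C1*exp(-3*sqrt(2)*x))/3


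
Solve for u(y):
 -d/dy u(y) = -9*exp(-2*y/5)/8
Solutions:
 u(y) = C1 - 45*exp(-2*y/5)/16


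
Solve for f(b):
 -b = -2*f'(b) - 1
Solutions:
 f(b) = C1 + b^2/4 - b/2


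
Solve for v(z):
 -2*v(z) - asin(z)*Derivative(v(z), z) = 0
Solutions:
 v(z) = C1*exp(-2*Integral(1/asin(z), z))


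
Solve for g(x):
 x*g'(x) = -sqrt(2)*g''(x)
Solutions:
 g(x) = C1 + C2*erf(2^(1/4)*x/2)


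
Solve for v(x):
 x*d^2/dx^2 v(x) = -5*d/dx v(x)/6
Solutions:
 v(x) = C1 + C2*x^(1/6)


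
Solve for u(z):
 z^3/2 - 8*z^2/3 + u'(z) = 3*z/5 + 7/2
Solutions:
 u(z) = C1 - z^4/8 + 8*z^3/9 + 3*z^2/10 + 7*z/2


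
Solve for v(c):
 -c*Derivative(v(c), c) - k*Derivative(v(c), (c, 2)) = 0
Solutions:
 v(c) = C1 + C2*sqrt(k)*erf(sqrt(2)*c*sqrt(1/k)/2)


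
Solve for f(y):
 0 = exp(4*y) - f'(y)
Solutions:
 f(y) = C1 + exp(4*y)/4


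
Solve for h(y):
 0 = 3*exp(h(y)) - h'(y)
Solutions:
 h(y) = log(-1/(C1 + 3*y))


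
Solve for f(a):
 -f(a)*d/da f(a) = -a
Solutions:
 f(a) = -sqrt(C1 + a^2)
 f(a) = sqrt(C1 + a^2)


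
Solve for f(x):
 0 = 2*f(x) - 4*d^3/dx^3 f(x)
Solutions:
 f(x) = C3*exp(2^(2/3)*x/2) + (C1*sin(2^(2/3)*sqrt(3)*x/4) + C2*cos(2^(2/3)*sqrt(3)*x/4))*exp(-2^(2/3)*x/4)


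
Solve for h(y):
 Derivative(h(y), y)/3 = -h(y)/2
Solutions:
 h(y) = C1*exp(-3*y/2)


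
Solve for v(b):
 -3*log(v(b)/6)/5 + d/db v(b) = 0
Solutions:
 5*Integral(1/(-log(_y) + log(6)), (_y, v(b)))/3 = C1 - b


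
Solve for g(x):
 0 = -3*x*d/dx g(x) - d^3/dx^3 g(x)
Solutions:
 g(x) = C1 + Integral(C2*airyai(-3^(1/3)*x) + C3*airybi(-3^(1/3)*x), x)


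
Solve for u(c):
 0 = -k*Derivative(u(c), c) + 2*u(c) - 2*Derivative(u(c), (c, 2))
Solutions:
 u(c) = C1*exp(c*(-k + sqrt(k^2 + 16))/4) + C2*exp(-c*(k + sqrt(k^2 + 16))/4)


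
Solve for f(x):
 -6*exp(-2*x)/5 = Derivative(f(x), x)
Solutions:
 f(x) = C1 + 3*exp(-2*x)/5


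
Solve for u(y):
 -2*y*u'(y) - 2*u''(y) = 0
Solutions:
 u(y) = C1 + C2*erf(sqrt(2)*y/2)


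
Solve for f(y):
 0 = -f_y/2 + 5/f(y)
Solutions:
 f(y) = -sqrt(C1 + 20*y)
 f(y) = sqrt(C1 + 20*y)


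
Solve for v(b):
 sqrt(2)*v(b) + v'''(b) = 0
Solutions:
 v(b) = C3*exp(-2^(1/6)*b) + (C1*sin(2^(1/6)*sqrt(3)*b/2) + C2*cos(2^(1/6)*sqrt(3)*b/2))*exp(2^(1/6)*b/2)
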